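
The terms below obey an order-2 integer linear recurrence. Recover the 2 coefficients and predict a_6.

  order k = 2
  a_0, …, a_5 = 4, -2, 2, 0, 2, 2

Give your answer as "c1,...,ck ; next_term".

1,1 ; 4

  a_2 = 1·-2 + 1·4 = 2
  a_3 = 1·2 + 1·-2 = 0
  a_4 = 1·0 + 1·2 = 2
  a_5 = 1·2 + 1·0 = 2
  a_6 = 1·2 + 1·2 = 4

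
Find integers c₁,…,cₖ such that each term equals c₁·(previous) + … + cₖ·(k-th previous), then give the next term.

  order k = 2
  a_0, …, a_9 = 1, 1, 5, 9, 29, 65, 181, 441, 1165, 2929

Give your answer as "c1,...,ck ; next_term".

1,4 ; 7589

  a_2 = 1·1 + 4·1 = 5
  a_3 = 1·5 + 4·1 = 9
  a_4 = 1·9 + 4·5 = 29
  a_5 = 1·29 + 4·9 = 65
  a_6 = 1·65 + 4·29 = 181
  a_7 = 1·181 + 4·65 = 441
  a_8 = 1·441 + 4·181 = 1165
  a_9 = 1·1165 + 4·441 = 2929
  a_10 = 1·2929 + 4·1165 = 7589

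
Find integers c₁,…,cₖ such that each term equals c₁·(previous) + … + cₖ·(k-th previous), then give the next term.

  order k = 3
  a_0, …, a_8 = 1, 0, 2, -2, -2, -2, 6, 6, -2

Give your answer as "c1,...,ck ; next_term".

0,-1,-2 ; -18

  a_3 = 0·2 + -1·0 + -2·1 = -2
  a_4 = 0·-2 + -1·2 + -2·0 = -2
  a_5 = 0·-2 + -1·-2 + -2·2 = -2
  a_6 = 0·-2 + -1·-2 + -2·-2 = 6
  a_7 = 0·6 + -1·-2 + -2·-2 = 6
  a_8 = 0·6 + -1·6 + -2·-2 = -2
  a_9 = 0·-2 + -1·6 + -2·6 = -18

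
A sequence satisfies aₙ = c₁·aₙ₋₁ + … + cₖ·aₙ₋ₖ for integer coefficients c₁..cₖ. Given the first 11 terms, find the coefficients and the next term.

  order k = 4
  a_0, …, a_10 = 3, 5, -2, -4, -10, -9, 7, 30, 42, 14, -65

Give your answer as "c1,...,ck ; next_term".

  a_4 = 1·-4 + -1·-2 + -1·5 + -1·3 = -10
  a_5 = 1·-10 + -1·-4 + -1·-2 + -1·5 = -9
  a_6 = 1·-9 + -1·-10 + -1·-4 + -1·-2 = 7
  a_7 = 1·7 + -1·-9 + -1·-10 + -1·-4 = 30
  a_8 = 1·30 + -1·7 + -1·-9 + -1·-10 = 42
  a_9 = 1·42 + -1·30 + -1·7 + -1·-9 = 14
  a_10 = 1·14 + -1·42 + -1·30 + -1·7 = -65
  a_11 = 1·-65 + -1·14 + -1·42 + -1·30 = -151

1,-1,-1,-1 ; -151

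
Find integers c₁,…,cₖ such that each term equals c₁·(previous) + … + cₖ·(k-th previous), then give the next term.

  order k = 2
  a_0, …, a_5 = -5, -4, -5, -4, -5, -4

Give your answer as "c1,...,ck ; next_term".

  a_2 = 0·-4 + 1·-5 = -5
  a_3 = 0·-5 + 1·-4 = -4
  a_4 = 0·-4 + 1·-5 = -5
  a_5 = 0·-5 + 1·-4 = -4
  a_6 = 0·-4 + 1·-5 = -5

0,1 ; -5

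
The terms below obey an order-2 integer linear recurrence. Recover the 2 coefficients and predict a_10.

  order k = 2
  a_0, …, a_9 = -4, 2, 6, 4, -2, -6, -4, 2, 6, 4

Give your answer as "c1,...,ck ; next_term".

1,-1 ; -2

  a_2 = 1·2 + -1·-4 = 6
  a_3 = 1·6 + -1·2 = 4
  a_4 = 1·4 + -1·6 = -2
  a_5 = 1·-2 + -1·4 = -6
  a_6 = 1·-6 + -1·-2 = -4
  a_7 = 1·-4 + -1·-6 = 2
  a_8 = 1·2 + -1·-4 = 6
  a_9 = 1·6 + -1·2 = 4
  a_10 = 1·4 + -1·6 = -2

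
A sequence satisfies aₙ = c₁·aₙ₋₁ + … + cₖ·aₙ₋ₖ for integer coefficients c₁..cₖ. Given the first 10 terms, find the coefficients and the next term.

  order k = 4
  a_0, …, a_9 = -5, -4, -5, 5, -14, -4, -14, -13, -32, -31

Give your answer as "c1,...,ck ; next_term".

  a_4 = 0·5 + 1·-5 + 1·-4 + 1·-5 = -14
  a_5 = 0·-14 + 1·5 + 1·-5 + 1·-4 = -4
  a_6 = 0·-4 + 1·-14 + 1·5 + 1·-5 = -14
  a_7 = 0·-14 + 1·-4 + 1·-14 + 1·5 = -13
  a_8 = 0·-13 + 1·-14 + 1·-4 + 1·-14 = -32
  a_9 = 0·-32 + 1·-13 + 1·-14 + 1·-4 = -31
  a_10 = 0·-31 + 1·-32 + 1·-13 + 1·-14 = -59

0,1,1,1 ; -59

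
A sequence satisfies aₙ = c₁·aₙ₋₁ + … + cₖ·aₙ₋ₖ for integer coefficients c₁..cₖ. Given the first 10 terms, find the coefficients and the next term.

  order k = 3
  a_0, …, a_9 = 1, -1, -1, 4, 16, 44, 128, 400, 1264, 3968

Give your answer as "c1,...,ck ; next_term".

4,-4,4 ; 12416

  a_3 = 4·-1 + -4·-1 + 4·1 = 4
  a_4 = 4·4 + -4·-1 + 4·-1 = 16
  a_5 = 4·16 + -4·4 + 4·-1 = 44
  a_6 = 4·44 + -4·16 + 4·4 = 128
  a_7 = 4·128 + -4·44 + 4·16 = 400
  a_8 = 4·400 + -4·128 + 4·44 = 1264
  a_9 = 4·1264 + -4·400 + 4·128 = 3968
  a_10 = 4·3968 + -4·1264 + 4·400 = 12416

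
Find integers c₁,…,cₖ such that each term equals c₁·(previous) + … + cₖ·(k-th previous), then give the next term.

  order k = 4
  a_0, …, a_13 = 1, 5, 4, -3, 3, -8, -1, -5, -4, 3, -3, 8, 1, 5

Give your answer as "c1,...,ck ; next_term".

0,1,0,-1 ; 4

  a_4 = 0·-3 + 1·4 + 0·5 + -1·1 = 3
  a_5 = 0·3 + 1·-3 + 0·4 + -1·5 = -8
  a_6 = 0·-8 + 1·3 + 0·-3 + -1·4 = -1
  a_7 = 0·-1 + 1·-8 + 0·3 + -1·-3 = -5
  a_8 = 0·-5 + 1·-1 + 0·-8 + -1·3 = -4
  a_9 = 0·-4 + 1·-5 + 0·-1 + -1·-8 = 3
  a_10 = 0·3 + 1·-4 + 0·-5 + -1·-1 = -3
  a_11 = 0·-3 + 1·3 + 0·-4 + -1·-5 = 8
  a_12 = 0·8 + 1·-3 + 0·3 + -1·-4 = 1
  a_13 = 0·1 + 1·8 + 0·-3 + -1·3 = 5
  a_14 = 0·5 + 1·1 + 0·8 + -1·-3 = 4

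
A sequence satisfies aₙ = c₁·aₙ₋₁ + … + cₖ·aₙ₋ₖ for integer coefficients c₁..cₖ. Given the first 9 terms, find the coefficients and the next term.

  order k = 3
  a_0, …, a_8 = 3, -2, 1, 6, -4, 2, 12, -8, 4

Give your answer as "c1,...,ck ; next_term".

  a_3 = 0·1 + 0·-2 + 2·3 = 6
  a_4 = 0·6 + 0·1 + 2·-2 = -4
  a_5 = 0·-4 + 0·6 + 2·1 = 2
  a_6 = 0·2 + 0·-4 + 2·6 = 12
  a_7 = 0·12 + 0·2 + 2·-4 = -8
  a_8 = 0·-8 + 0·12 + 2·2 = 4
  a_9 = 0·4 + 0·-8 + 2·12 = 24

0,0,2 ; 24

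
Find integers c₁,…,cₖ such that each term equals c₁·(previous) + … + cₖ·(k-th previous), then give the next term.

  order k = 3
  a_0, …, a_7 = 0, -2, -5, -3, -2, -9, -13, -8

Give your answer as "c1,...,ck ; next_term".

1,-1,2 ; -13

  a_3 = 1·-5 + -1·-2 + 2·0 = -3
  a_4 = 1·-3 + -1·-5 + 2·-2 = -2
  a_5 = 1·-2 + -1·-3 + 2·-5 = -9
  a_6 = 1·-9 + -1·-2 + 2·-3 = -13
  a_7 = 1·-13 + -1·-9 + 2·-2 = -8
  a_8 = 1·-8 + -1·-13 + 2·-9 = -13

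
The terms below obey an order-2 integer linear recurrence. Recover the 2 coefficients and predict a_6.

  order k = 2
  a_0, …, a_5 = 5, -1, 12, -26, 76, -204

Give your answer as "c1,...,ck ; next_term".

-2,2 ; 560

  a_2 = -2·-1 + 2·5 = 12
  a_3 = -2·12 + 2·-1 = -26
  a_4 = -2·-26 + 2·12 = 76
  a_5 = -2·76 + 2·-26 = -204
  a_6 = -2·-204 + 2·76 = 560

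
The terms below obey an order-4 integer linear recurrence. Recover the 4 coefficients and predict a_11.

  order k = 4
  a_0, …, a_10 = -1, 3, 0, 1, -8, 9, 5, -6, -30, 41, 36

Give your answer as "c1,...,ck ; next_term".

  a_4 = -1·1 + -2·0 + -2·3 + 1·-1 = -8
  a_5 = -1·-8 + -2·1 + -2·0 + 1·3 = 9
  a_6 = -1·9 + -2·-8 + -2·1 + 1·0 = 5
  a_7 = -1·5 + -2·9 + -2·-8 + 1·1 = -6
  a_8 = -1·-6 + -2·5 + -2·9 + 1·-8 = -30
  a_9 = -1·-30 + -2·-6 + -2·5 + 1·9 = 41
  a_10 = -1·41 + -2·-30 + -2·-6 + 1·5 = 36
  a_11 = -1·36 + -2·41 + -2·-30 + 1·-6 = -64

-1,-2,-2,1 ; -64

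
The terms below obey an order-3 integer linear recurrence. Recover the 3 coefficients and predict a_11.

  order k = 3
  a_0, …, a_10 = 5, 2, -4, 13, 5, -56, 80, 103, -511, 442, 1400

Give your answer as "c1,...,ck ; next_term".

  a_3 = -1·-4 + -3·2 + 3·5 = 13
  a_4 = -1·13 + -3·-4 + 3·2 = 5
  a_5 = -1·5 + -3·13 + 3·-4 = -56
  a_6 = -1·-56 + -3·5 + 3·13 = 80
  a_7 = -1·80 + -3·-56 + 3·5 = 103
  a_8 = -1·103 + -3·80 + 3·-56 = -511
  a_9 = -1·-511 + -3·103 + 3·80 = 442
  a_10 = -1·442 + -3·-511 + 3·103 = 1400
  a_11 = -1·1400 + -3·442 + 3·-511 = -4259

-1,-3,3 ; -4259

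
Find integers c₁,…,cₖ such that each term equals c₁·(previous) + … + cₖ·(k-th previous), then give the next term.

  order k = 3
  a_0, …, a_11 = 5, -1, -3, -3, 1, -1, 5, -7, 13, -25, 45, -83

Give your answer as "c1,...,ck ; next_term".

-1,1,-1 ; 153

  a_3 = -1·-3 + 1·-1 + -1·5 = -3
  a_4 = -1·-3 + 1·-3 + -1·-1 = 1
  a_5 = -1·1 + 1·-3 + -1·-3 = -1
  a_6 = -1·-1 + 1·1 + -1·-3 = 5
  a_7 = -1·5 + 1·-1 + -1·1 = -7
  a_8 = -1·-7 + 1·5 + -1·-1 = 13
  a_9 = -1·13 + 1·-7 + -1·5 = -25
  a_10 = -1·-25 + 1·13 + -1·-7 = 45
  a_11 = -1·45 + 1·-25 + -1·13 = -83
  a_12 = -1·-83 + 1·45 + -1·-25 = 153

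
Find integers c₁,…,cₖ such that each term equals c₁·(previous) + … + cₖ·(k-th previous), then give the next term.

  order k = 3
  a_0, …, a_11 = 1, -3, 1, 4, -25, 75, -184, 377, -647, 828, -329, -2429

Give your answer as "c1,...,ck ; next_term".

  a_3 = -3·1 + -1·-3 + 4·1 = 4
  a_4 = -3·4 + -1·1 + 4·-3 = -25
  a_5 = -3·-25 + -1·4 + 4·1 = 75
  a_6 = -3·75 + -1·-25 + 4·4 = -184
  a_7 = -3·-184 + -1·75 + 4·-25 = 377
  a_8 = -3·377 + -1·-184 + 4·75 = -647
  a_9 = -3·-647 + -1·377 + 4·-184 = 828
  a_10 = -3·828 + -1·-647 + 4·377 = -329
  a_11 = -3·-329 + -1·828 + 4·-647 = -2429
  a_12 = -3·-2429 + -1·-329 + 4·828 = 10928

-3,-1,4 ; 10928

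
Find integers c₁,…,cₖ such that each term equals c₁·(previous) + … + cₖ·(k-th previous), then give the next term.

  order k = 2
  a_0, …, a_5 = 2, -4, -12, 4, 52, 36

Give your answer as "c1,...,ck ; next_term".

  a_2 = 1·-4 + -4·2 = -12
  a_3 = 1·-12 + -4·-4 = 4
  a_4 = 1·4 + -4·-12 = 52
  a_5 = 1·52 + -4·4 = 36
  a_6 = 1·36 + -4·52 = -172

1,-4 ; -172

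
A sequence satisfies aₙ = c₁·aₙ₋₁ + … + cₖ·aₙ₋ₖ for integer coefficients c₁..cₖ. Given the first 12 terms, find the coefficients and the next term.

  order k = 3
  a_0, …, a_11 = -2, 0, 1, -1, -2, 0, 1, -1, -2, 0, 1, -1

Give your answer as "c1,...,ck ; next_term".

1,-1,1 ; -2

  a_3 = 1·1 + -1·0 + 1·-2 = -1
  a_4 = 1·-1 + -1·1 + 1·0 = -2
  a_5 = 1·-2 + -1·-1 + 1·1 = 0
  a_6 = 1·0 + -1·-2 + 1·-1 = 1
  a_7 = 1·1 + -1·0 + 1·-2 = -1
  a_8 = 1·-1 + -1·1 + 1·0 = -2
  a_9 = 1·-2 + -1·-1 + 1·1 = 0
  a_10 = 1·0 + -1·-2 + 1·-1 = 1
  a_11 = 1·1 + -1·0 + 1·-2 = -1
  a_12 = 1·-1 + -1·1 + 1·0 = -2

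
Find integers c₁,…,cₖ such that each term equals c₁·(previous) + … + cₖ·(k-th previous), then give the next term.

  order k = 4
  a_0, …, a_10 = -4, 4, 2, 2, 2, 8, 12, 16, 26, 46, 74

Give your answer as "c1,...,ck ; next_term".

1,0,1,1 ; 116

  a_4 = 1·2 + 0·2 + 1·4 + 1·-4 = 2
  a_5 = 1·2 + 0·2 + 1·2 + 1·4 = 8
  a_6 = 1·8 + 0·2 + 1·2 + 1·2 = 12
  a_7 = 1·12 + 0·8 + 1·2 + 1·2 = 16
  a_8 = 1·16 + 0·12 + 1·8 + 1·2 = 26
  a_9 = 1·26 + 0·16 + 1·12 + 1·8 = 46
  a_10 = 1·46 + 0·26 + 1·16 + 1·12 = 74
  a_11 = 1·74 + 0·46 + 1·26 + 1·16 = 116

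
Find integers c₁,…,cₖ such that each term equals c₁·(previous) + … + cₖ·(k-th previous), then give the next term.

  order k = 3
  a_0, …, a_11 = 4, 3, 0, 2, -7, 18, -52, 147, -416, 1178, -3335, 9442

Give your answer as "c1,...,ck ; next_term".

-2,2,-1 ; -26732

  a_3 = -2·0 + 2·3 + -1·4 = 2
  a_4 = -2·2 + 2·0 + -1·3 = -7
  a_5 = -2·-7 + 2·2 + -1·0 = 18
  a_6 = -2·18 + 2·-7 + -1·2 = -52
  a_7 = -2·-52 + 2·18 + -1·-7 = 147
  a_8 = -2·147 + 2·-52 + -1·18 = -416
  a_9 = -2·-416 + 2·147 + -1·-52 = 1178
  a_10 = -2·1178 + 2·-416 + -1·147 = -3335
  a_11 = -2·-3335 + 2·1178 + -1·-416 = 9442
  a_12 = -2·9442 + 2·-3335 + -1·1178 = -26732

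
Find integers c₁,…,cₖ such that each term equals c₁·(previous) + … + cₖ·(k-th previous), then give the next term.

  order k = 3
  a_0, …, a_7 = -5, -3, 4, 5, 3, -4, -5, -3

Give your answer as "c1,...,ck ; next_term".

  a_3 = 0·4 + 0·-3 + -1·-5 = 5
  a_4 = 0·5 + 0·4 + -1·-3 = 3
  a_5 = 0·3 + 0·5 + -1·4 = -4
  a_6 = 0·-4 + 0·3 + -1·5 = -5
  a_7 = 0·-5 + 0·-4 + -1·3 = -3
  a_8 = 0·-3 + 0·-5 + -1·-4 = 4

0,0,-1 ; 4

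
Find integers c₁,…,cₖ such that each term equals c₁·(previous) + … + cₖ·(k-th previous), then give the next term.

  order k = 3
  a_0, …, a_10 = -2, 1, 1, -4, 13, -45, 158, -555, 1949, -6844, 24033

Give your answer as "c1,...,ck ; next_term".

-4,-2,-1 ; -84393

  a_3 = -4·1 + -2·1 + -1·-2 = -4
  a_4 = -4·-4 + -2·1 + -1·1 = 13
  a_5 = -4·13 + -2·-4 + -1·1 = -45
  a_6 = -4·-45 + -2·13 + -1·-4 = 158
  a_7 = -4·158 + -2·-45 + -1·13 = -555
  a_8 = -4·-555 + -2·158 + -1·-45 = 1949
  a_9 = -4·1949 + -2·-555 + -1·158 = -6844
  a_10 = -4·-6844 + -2·1949 + -1·-555 = 24033
  a_11 = -4·24033 + -2·-6844 + -1·1949 = -84393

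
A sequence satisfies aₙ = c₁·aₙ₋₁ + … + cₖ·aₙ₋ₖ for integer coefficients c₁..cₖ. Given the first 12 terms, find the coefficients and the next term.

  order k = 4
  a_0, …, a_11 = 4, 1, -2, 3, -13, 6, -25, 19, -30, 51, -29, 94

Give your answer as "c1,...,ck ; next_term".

0,2,-1,-2 ; -49

  a_4 = 0·3 + 2·-2 + -1·1 + -2·4 = -13
  a_5 = 0·-13 + 2·3 + -1·-2 + -2·1 = 6
  a_6 = 0·6 + 2·-13 + -1·3 + -2·-2 = -25
  a_7 = 0·-25 + 2·6 + -1·-13 + -2·3 = 19
  a_8 = 0·19 + 2·-25 + -1·6 + -2·-13 = -30
  a_9 = 0·-30 + 2·19 + -1·-25 + -2·6 = 51
  a_10 = 0·51 + 2·-30 + -1·19 + -2·-25 = -29
  a_11 = 0·-29 + 2·51 + -1·-30 + -2·19 = 94
  a_12 = 0·94 + 2·-29 + -1·51 + -2·-30 = -49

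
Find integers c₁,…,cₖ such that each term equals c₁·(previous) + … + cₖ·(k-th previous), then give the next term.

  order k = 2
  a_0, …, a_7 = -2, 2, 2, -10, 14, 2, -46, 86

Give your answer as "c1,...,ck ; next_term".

  a_2 = -2·2 + -3·-2 = 2
  a_3 = -2·2 + -3·2 = -10
  a_4 = -2·-10 + -3·2 = 14
  a_5 = -2·14 + -3·-10 = 2
  a_6 = -2·2 + -3·14 = -46
  a_7 = -2·-46 + -3·2 = 86
  a_8 = -2·86 + -3·-46 = -34

-2,-3 ; -34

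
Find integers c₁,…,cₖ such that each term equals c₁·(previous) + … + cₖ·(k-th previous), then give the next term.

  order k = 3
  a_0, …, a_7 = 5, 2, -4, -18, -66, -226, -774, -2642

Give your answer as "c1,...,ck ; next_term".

3,2,-2 ; -9022

  a_3 = 3·-4 + 2·2 + -2·5 = -18
  a_4 = 3·-18 + 2·-4 + -2·2 = -66
  a_5 = 3·-66 + 2·-18 + -2·-4 = -226
  a_6 = 3·-226 + 2·-66 + -2·-18 = -774
  a_7 = 3·-774 + 2·-226 + -2·-66 = -2642
  a_8 = 3·-2642 + 2·-774 + -2·-226 = -9022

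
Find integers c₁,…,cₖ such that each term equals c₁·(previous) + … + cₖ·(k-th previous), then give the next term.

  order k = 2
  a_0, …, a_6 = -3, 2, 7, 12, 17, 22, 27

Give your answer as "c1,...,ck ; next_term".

2,-1 ; 32

  a_2 = 2·2 + -1·-3 = 7
  a_3 = 2·7 + -1·2 = 12
  a_4 = 2·12 + -1·7 = 17
  a_5 = 2·17 + -1·12 = 22
  a_6 = 2·22 + -1·17 = 27
  a_7 = 2·27 + -1·22 = 32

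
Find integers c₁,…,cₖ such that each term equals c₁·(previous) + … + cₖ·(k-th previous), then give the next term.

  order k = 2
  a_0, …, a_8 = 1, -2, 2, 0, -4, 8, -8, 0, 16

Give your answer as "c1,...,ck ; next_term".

  a_2 = -2·-2 + -2·1 = 2
  a_3 = -2·2 + -2·-2 = 0
  a_4 = -2·0 + -2·2 = -4
  a_5 = -2·-4 + -2·0 = 8
  a_6 = -2·8 + -2·-4 = -8
  a_7 = -2·-8 + -2·8 = 0
  a_8 = -2·0 + -2·-8 = 16
  a_9 = -2·16 + -2·0 = -32

-2,-2 ; -32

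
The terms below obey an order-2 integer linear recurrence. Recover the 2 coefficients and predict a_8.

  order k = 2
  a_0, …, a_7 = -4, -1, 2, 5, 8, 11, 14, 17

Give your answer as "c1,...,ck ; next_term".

  a_2 = 2·-1 + -1·-4 = 2
  a_3 = 2·2 + -1·-1 = 5
  a_4 = 2·5 + -1·2 = 8
  a_5 = 2·8 + -1·5 = 11
  a_6 = 2·11 + -1·8 = 14
  a_7 = 2·14 + -1·11 = 17
  a_8 = 2·17 + -1·14 = 20

2,-1 ; 20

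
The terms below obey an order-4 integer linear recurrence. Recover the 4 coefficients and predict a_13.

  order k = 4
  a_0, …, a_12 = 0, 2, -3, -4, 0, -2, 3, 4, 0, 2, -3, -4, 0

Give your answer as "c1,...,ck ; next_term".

0,0,0,-1 ; -2

  a_4 = 0·-4 + 0·-3 + 0·2 + -1·0 = 0
  a_5 = 0·0 + 0·-4 + 0·-3 + -1·2 = -2
  a_6 = 0·-2 + 0·0 + 0·-4 + -1·-3 = 3
  a_7 = 0·3 + 0·-2 + 0·0 + -1·-4 = 4
  a_8 = 0·4 + 0·3 + 0·-2 + -1·0 = 0
  a_9 = 0·0 + 0·4 + 0·3 + -1·-2 = 2
  a_10 = 0·2 + 0·0 + 0·4 + -1·3 = -3
  a_11 = 0·-3 + 0·2 + 0·0 + -1·4 = -4
  a_12 = 0·-4 + 0·-3 + 0·2 + -1·0 = 0
  a_13 = 0·0 + 0·-4 + 0·-3 + -1·2 = -2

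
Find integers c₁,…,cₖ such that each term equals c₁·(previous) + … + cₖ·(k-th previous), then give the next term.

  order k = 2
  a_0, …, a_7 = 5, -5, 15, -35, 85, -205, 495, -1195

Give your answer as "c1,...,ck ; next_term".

  a_2 = -2·-5 + 1·5 = 15
  a_3 = -2·15 + 1·-5 = -35
  a_4 = -2·-35 + 1·15 = 85
  a_5 = -2·85 + 1·-35 = -205
  a_6 = -2·-205 + 1·85 = 495
  a_7 = -2·495 + 1·-205 = -1195
  a_8 = -2·-1195 + 1·495 = 2885

-2,1 ; 2885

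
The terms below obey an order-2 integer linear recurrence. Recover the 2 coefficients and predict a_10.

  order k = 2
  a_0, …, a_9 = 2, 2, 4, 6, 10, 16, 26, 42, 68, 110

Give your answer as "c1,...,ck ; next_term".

  a_2 = 1·2 + 1·2 = 4
  a_3 = 1·4 + 1·2 = 6
  a_4 = 1·6 + 1·4 = 10
  a_5 = 1·10 + 1·6 = 16
  a_6 = 1·16 + 1·10 = 26
  a_7 = 1·26 + 1·16 = 42
  a_8 = 1·42 + 1·26 = 68
  a_9 = 1·68 + 1·42 = 110
  a_10 = 1·110 + 1·68 = 178

1,1 ; 178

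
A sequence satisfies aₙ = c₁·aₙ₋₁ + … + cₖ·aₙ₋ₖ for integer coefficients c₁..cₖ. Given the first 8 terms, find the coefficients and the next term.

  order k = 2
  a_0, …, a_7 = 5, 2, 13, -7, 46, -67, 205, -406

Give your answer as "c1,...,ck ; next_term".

  a_2 = -1·2 + 3·5 = 13
  a_3 = -1·13 + 3·2 = -7
  a_4 = -1·-7 + 3·13 = 46
  a_5 = -1·46 + 3·-7 = -67
  a_6 = -1·-67 + 3·46 = 205
  a_7 = -1·205 + 3·-67 = -406
  a_8 = -1·-406 + 3·205 = 1021

-1,3 ; 1021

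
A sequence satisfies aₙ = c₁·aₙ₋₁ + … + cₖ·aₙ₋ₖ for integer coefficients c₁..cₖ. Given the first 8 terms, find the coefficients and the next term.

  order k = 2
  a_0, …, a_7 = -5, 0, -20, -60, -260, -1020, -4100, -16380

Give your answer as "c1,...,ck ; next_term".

  a_2 = 3·0 + 4·-5 = -20
  a_3 = 3·-20 + 4·0 = -60
  a_4 = 3·-60 + 4·-20 = -260
  a_5 = 3·-260 + 4·-60 = -1020
  a_6 = 3·-1020 + 4·-260 = -4100
  a_7 = 3·-4100 + 4·-1020 = -16380
  a_8 = 3·-16380 + 4·-4100 = -65540

3,4 ; -65540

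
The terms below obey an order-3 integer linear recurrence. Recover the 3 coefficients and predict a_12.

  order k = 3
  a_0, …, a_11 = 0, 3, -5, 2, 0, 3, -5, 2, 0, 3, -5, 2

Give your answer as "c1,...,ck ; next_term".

  a_3 = -1·-5 + -1·3 + -1·0 = 2
  a_4 = -1·2 + -1·-5 + -1·3 = 0
  a_5 = -1·0 + -1·2 + -1·-5 = 3
  a_6 = -1·3 + -1·0 + -1·2 = -5
  a_7 = -1·-5 + -1·3 + -1·0 = 2
  a_8 = -1·2 + -1·-5 + -1·3 = 0
  a_9 = -1·0 + -1·2 + -1·-5 = 3
  a_10 = -1·3 + -1·0 + -1·2 = -5
  a_11 = -1·-5 + -1·3 + -1·0 = 2
  a_12 = -1·2 + -1·-5 + -1·3 = 0

-1,-1,-1 ; 0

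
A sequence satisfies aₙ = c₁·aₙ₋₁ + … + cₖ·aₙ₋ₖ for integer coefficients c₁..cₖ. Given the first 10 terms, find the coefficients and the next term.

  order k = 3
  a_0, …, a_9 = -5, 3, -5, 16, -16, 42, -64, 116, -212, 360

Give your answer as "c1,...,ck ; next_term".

  a_3 = 0·-5 + 2·3 + -2·-5 = 16
  a_4 = 0·16 + 2·-5 + -2·3 = -16
  a_5 = 0·-16 + 2·16 + -2·-5 = 42
  a_6 = 0·42 + 2·-16 + -2·16 = -64
  a_7 = 0·-64 + 2·42 + -2·-16 = 116
  a_8 = 0·116 + 2·-64 + -2·42 = -212
  a_9 = 0·-212 + 2·116 + -2·-64 = 360
  a_10 = 0·360 + 2·-212 + -2·116 = -656

0,2,-2 ; -656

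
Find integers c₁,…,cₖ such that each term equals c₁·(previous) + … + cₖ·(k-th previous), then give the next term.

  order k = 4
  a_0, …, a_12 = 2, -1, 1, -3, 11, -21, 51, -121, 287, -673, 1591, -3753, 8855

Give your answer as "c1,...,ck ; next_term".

-1,2,-2,2 ; -20889

  a_4 = -1·-3 + 2·1 + -2·-1 + 2·2 = 11
  a_5 = -1·11 + 2·-3 + -2·1 + 2·-1 = -21
  a_6 = -1·-21 + 2·11 + -2·-3 + 2·1 = 51
  a_7 = -1·51 + 2·-21 + -2·11 + 2·-3 = -121
  a_8 = -1·-121 + 2·51 + -2·-21 + 2·11 = 287
  a_9 = -1·287 + 2·-121 + -2·51 + 2·-21 = -673
  a_10 = -1·-673 + 2·287 + -2·-121 + 2·51 = 1591
  a_11 = -1·1591 + 2·-673 + -2·287 + 2·-121 = -3753
  a_12 = -1·-3753 + 2·1591 + -2·-673 + 2·287 = 8855
  a_13 = -1·8855 + 2·-3753 + -2·1591 + 2·-673 = -20889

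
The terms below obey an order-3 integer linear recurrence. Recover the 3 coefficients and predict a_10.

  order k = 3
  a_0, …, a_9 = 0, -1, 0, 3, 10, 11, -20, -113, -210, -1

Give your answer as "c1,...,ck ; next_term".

2,-3,-4 ; 1080

  a_3 = 2·0 + -3·-1 + -4·0 = 3
  a_4 = 2·3 + -3·0 + -4·-1 = 10
  a_5 = 2·10 + -3·3 + -4·0 = 11
  a_6 = 2·11 + -3·10 + -4·3 = -20
  a_7 = 2·-20 + -3·11 + -4·10 = -113
  a_8 = 2·-113 + -3·-20 + -4·11 = -210
  a_9 = 2·-210 + -3·-113 + -4·-20 = -1
  a_10 = 2·-1 + -3·-210 + -4·-113 = 1080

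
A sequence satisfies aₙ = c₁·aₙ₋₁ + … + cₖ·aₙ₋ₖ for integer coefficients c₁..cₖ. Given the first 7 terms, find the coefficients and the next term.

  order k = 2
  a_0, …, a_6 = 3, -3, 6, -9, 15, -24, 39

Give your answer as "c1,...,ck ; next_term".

-1,1 ; -63

  a_2 = -1·-3 + 1·3 = 6
  a_3 = -1·6 + 1·-3 = -9
  a_4 = -1·-9 + 1·6 = 15
  a_5 = -1·15 + 1·-9 = -24
  a_6 = -1·-24 + 1·15 = 39
  a_7 = -1·39 + 1·-24 = -63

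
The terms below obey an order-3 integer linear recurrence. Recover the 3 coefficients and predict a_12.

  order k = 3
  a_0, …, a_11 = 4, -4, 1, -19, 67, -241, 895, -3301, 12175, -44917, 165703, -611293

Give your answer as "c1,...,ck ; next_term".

-3,2,-2 ; 2255119

  a_3 = -3·1 + 2·-4 + -2·4 = -19
  a_4 = -3·-19 + 2·1 + -2·-4 = 67
  a_5 = -3·67 + 2·-19 + -2·1 = -241
  a_6 = -3·-241 + 2·67 + -2·-19 = 895
  a_7 = -3·895 + 2·-241 + -2·67 = -3301
  a_8 = -3·-3301 + 2·895 + -2·-241 = 12175
  a_9 = -3·12175 + 2·-3301 + -2·895 = -44917
  a_10 = -3·-44917 + 2·12175 + -2·-3301 = 165703
  a_11 = -3·165703 + 2·-44917 + -2·12175 = -611293
  a_12 = -3·-611293 + 2·165703 + -2·-44917 = 2255119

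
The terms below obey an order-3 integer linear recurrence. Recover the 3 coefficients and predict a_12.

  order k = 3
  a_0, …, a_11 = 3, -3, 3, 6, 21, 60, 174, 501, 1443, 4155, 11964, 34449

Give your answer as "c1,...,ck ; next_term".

  a_3 = 3·3 + 0·-3 + -1·3 = 6
  a_4 = 3·6 + 0·3 + -1·-3 = 21
  a_5 = 3·21 + 0·6 + -1·3 = 60
  a_6 = 3·60 + 0·21 + -1·6 = 174
  a_7 = 3·174 + 0·60 + -1·21 = 501
  a_8 = 3·501 + 0·174 + -1·60 = 1443
  a_9 = 3·1443 + 0·501 + -1·174 = 4155
  a_10 = 3·4155 + 0·1443 + -1·501 = 11964
  a_11 = 3·11964 + 0·4155 + -1·1443 = 34449
  a_12 = 3·34449 + 0·11964 + -1·4155 = 99192

3,0,-1 ; 99192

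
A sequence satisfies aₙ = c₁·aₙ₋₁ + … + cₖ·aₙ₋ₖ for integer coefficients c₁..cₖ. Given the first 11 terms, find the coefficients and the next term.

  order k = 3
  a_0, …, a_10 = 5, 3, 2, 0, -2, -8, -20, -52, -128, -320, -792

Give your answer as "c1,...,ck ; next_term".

2,2,-2 ; -1968

  a_3 = 2·2 + 2·3 + -2·5 = 0
  a_4 = 2·0 + 2·2 + -2·3 = -2
  a_5 = 2·-2 + 2·0 + -2·2 = -8
  a_6 = 2·-8 + 2·-2 + -2·0 = -20
  a_7 = 2·-20 + 2·-8 + -2·-2 = -52
  a_8 = 2·-52 + 2·-20 + -2·-8 = -128
  a_9 = 2·-128 + 2·-52 + -2·-20 = -320
  a_10 = 2·-320 + 2·-128 + -2·-52 = -792
  a_11 = 2·-792 + 2·-320 + -2·-128 = -1968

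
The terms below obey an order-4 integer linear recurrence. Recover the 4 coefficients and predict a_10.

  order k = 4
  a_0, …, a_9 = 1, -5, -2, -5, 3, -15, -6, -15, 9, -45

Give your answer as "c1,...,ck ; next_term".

  a_4 = 0·-5 + 0·-2 + 0·-5 + 3·1 = 3
  a_5 = 0·3 + 0·-5 + 0·-2 + 3·-5 = -15
  a_6 = 0·-15 + 0·3 + 0·-5 + 3·-2 = -6
  a_7 = 0·-6 + 0·-15 + 0·3 + 3·-5 = -15
  a_8 = 0·-15 + 0·-6 + 0·-15 + 3·3 = 9
  a_9 = 0·9 + 0·-15 + 0·-6 + 3·-15 = -45
  a_10 = 0·-45 + 0·9 + 0·-15 + 3·-6 = -18

0,0,0,3 ; -18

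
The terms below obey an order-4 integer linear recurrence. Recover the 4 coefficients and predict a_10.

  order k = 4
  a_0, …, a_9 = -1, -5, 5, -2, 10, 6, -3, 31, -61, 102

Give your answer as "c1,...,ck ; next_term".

  a_4 = -1·-2 + 2·5 + 1·-5 + -3·-1 = 10
  a_5 = -1·10 + 2·-2 + 1·5 + -3·-5 = 6
  a_6 = -1·6 + 2·10 + 1·-2 + -3·5 = -3
  a_7 = -1·-3 + 2·6 + 1·10 + -3·-2 = 31
  a_8 = -1·31 + 2·-3 + 1·6 + -3·10 = -61
  a_9 = -1·-61 + 2·31 + 1·-3 + -3·6 = 102
  a_10 = -1·102 + 2·-61 + 1·31 + -3·-3 = -184

-1,2,1,-3 ; -184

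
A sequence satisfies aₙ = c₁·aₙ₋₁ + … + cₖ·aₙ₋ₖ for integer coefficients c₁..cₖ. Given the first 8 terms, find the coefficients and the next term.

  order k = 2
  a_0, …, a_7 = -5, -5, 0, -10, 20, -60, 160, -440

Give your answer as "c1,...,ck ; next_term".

-2,2 ; 1200

  a_2 = -2·-5 + 2·-5 = 0
  a_3 = -2·0 + 2·-5 = -10
  a_4 = -2·-10 + 2·0 = 20
  a_5 = -2·20 + 2·-10 = -60
  a_6 = -2·-60 + 2·20 = 160
  a_7 = -2·160 + 2·-60 = -440
  a_8 = -2·-440 + 2·160 = 1200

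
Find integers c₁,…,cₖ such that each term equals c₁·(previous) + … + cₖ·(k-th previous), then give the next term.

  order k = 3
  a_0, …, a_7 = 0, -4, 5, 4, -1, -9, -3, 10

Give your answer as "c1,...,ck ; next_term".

  a_3 = 0·5 + -1·-4 + -1·0 = 4
  a_4 = 0·4 + -1·5 + -1·-4 = -1
  a_5 = 0·-1 + -1·4 + -1·5 = -9
  a_6 = 0·-9 + -1·-1 + -1·4 = -3
  a_7 = 0·-3 + -1·-9 + -1·-1 = 10
  a_8 = 0·10 + -1·-3 + -1·-9 = 12

0,-1,-1 ; 12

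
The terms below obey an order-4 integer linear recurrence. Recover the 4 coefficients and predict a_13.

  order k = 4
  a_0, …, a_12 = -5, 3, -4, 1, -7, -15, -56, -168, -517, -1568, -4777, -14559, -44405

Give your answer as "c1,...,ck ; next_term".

  a_4 = 4·1 + -3·-4 + -1·3 + 4·-5 = -7
  a_5 = 4·-7 + -3·1 + -1·-4 + 4·3 = -15
  a_6 = 4·-15 + -3·-7 + -1·1 + 4·-4 = -56
  a_7 = 4·-56 + -3·-15 + -1·-7 + 4·1 = -168
  a_8 = 4·-168 + -3·-56 + -1·-15 + 4·-7 = -517
  a_9 = 4·-517 + -3·-168 + -1·-56 + 4·-15 = -1568
  a_10 = 4·-1568 + -3·-517 + -1·-168 + 4·-56 = -4777
  a_11 = 4·-4777 + -3·-1568 + -1·-517 + 4·-168 = -14559
  a_12 = 4·-14559 + -3·-4777 + -1·-1568 + 4·-517 = -44405
  a_13 = 4·-44405 + -3·-14559 + -1·-4777 + 4·-1568 = -135438

4,-3,-1,4 ; -135438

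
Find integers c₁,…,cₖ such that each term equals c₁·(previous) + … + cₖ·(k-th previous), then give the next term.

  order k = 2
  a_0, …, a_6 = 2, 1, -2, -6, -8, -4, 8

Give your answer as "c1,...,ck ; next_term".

  a_2 = 2·1 + -2·2 = -2
  a_3 = 2·-2 + -2·1 = -6
  a_4 = 2·-6 + -2·-2 = -8
  a_5 = 2·-8 + -2·-6 = -4
  a_6 = 2·-4 + -2·-8 = 8
  a_7 = 2·8 + -2·-4 = 24

2,-2 ; 24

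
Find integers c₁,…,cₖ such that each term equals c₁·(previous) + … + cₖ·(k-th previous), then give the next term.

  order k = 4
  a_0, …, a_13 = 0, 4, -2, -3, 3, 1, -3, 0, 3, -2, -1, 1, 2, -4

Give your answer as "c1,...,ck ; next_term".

-1,0,0,1 ; 3

  a_4 = -1·-3 + 0·-2 + 0·4 + 1·0 = 3
  a_5 = -1·3 + 0·-3 + 0·-2 + 1·4 = 1
  a_6 = -1·1 + 0·3 + 0·-3 + 1·-2 = -3
  a_7 = -1·-3 + 0·1 + 0·3 + 1·-3 = 0
  a_8 = -1·0 + 0·-3 + 0·1 + 1·3 = 3
  a_9 = -1·3 + 0·0 + 0·-3 + 1·1 = -2
  a_10 = -1·-2 + 0·3 + 0·0 + 1·-3 = -1
  a_11 = -1·-1 + 0·-2 + 0·3 + 1·0 = 1
  a_12 = -1·1 + 0·-1 + 0·-2 + 1·3 = 2
  a_13 = -1·2 + 0·1 + 0·-1 + 1·-2 = -4
  a_14 = -1·-4 + 0·2 + 0·1 + 1·-1 = 3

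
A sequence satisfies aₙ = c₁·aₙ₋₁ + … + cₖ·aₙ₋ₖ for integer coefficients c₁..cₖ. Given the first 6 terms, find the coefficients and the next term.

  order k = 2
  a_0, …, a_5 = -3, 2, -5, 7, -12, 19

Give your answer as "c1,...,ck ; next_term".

-1,1 ; -31

  a_2 = -1·2 + 1·-3 = -5
  a_3 = -1·-5 + 1·2 = 7
  a_4 = -1·7 + 1·-5 = -12
  a_5 = -1·-12 + 1·7 = 19
  a_6 = -1·19 + 1·-12 = -31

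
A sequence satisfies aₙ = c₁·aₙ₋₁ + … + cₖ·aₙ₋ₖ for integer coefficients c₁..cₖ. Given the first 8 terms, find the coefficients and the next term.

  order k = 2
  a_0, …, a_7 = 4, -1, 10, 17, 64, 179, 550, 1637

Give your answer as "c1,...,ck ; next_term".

2,3 ; 4924

  a_2 = 2·-1 + 3·4 = 10
  a_3 = 2·10 + 3·-1 = 17
  a_4 = 2·17 + 3·10 = 64
  a_5 = 2·64 + 3·17 = 179
  a_6 = 2·179 + 3·64 = 550
  a_7 = 2·550 + 3·179 = 1637
  a_8 = 2·1637 + 3·550 = 4924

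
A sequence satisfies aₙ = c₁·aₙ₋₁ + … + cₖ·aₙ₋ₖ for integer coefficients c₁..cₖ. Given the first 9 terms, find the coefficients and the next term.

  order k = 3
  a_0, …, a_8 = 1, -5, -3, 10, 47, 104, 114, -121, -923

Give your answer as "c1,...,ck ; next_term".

3,-4,-1 ; -2399

  a_3 = 3·-3 + -4·-5 + -1·1 = 10
  a_4 = 3·10 + -4·-3 + -1·-5 = 47
  a_5 = 3·47 + -4·10 + -1·-3 = 104
  a_6 = 3·104 + -4·47 + -1·10 = 114
  a_7 = 3·114 + -4·104 + -1·47 = -121
  a_8 = 3·-121 + -4·114 + -1·104 = -923
  a_9 = 3·-923 + -4·-121 + -1·114 = -2399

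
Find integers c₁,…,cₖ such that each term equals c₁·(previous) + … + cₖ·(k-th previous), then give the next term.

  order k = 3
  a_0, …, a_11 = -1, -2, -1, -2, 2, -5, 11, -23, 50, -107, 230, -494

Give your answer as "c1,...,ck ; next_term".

-1,2,-1 ; 1061

  a_3 = -1·-1 + 2·-2 + -1·-1 = -2
  a_4 = -1·-2 + 2·-1 + -1·-2 = 2
  a_5 = -1·2 + 2·-2 + -1·-1 = -5
  a_6 = -1·-5 + 2·2 + -1·-2 = 11
  a_7 = -1·11 + 2·-5 + -1·2 = -23
  a_8 = -1·-23 + 2·11 + -1·-5 = 50
  a_9 = -1·50 + 2·-23 + -1·11 = -107
  a_10 = -1·-107 + 2·50 + -1·-23 = 230
  a_11 = -1·230 + 2·-107 + -1·50 = -494
  a_12 = -1·-494 + 2·230 + -1·-107 = 1061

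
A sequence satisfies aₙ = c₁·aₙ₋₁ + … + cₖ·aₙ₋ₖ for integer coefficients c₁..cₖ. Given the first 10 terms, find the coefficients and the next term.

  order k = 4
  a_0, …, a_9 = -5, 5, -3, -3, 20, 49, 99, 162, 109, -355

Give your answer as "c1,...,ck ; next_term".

3,-3,0,-4 ; -1788

  a_4 = 3·-3 + -3·-3 + 0·5 + -4·-5 = 20
  a_5 = 3·20 + -3·-3 + 0·-3 + -4·5 = 49
  a_6 = 3·49 + -3·20 + 0·-3 + -4·-3 = 99
  a_7 = 3·99 + -3·49 + 0·20 + -4·-3 = 162
  a_8 = 3·162 + -3·99 + 0·49 + -4·20 = 109
  a_9 = 3·109 + -3·162 + 0·99 + -4·49 = -355
  a_10 = 3·-355 + -3·109 + 0·162 + -4·99 = -1788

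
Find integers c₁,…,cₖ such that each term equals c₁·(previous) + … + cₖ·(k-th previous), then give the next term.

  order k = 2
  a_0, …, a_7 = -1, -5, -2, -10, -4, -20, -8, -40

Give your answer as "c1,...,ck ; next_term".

  a_2 = 0·-5 + 2·-1 = -2
  a_3 = 0·-2 + 2·-5 = -10
  a_4 = 0·-10 + 2·-2 = -4
  a_5 = 0·-4 + 2·-10 = -20
  a_6 = 0·-20 + 2·-4 = -8
  a_7 = 0·-8 + 2·-20 = -40
  a_8 = 0·-40 + 2·-8 = -16

0,2 ; -16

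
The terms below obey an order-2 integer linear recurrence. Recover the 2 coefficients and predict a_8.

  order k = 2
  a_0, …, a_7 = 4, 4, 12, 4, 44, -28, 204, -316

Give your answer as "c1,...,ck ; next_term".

  a_2 = -1·4 + 4·4 = 12
  a_3 = -1·12 + 4·4 = 4
  a_4 = -1·4 + 4·12 = 44
  a_5 = -1·44 + 4·4 = -28
  a_6 = -1·-28 + 4·44 = 204
  a_7 = -1·204 + 4·-28 = -316
  a_8 = -1·-316 + 4·204 = 1132

-1,4 ; 1132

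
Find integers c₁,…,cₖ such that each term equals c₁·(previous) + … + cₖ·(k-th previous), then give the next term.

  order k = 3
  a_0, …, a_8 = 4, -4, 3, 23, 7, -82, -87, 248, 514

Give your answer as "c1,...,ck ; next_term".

1,-4,1 ; -565

  a_3 = 1·3 + -4·-4 + 1·4 = 23
  a_4 = 1·23 + -4·3 + 1·-4 = 7
  a_5 = 1·7 + -4·23 + 1·3 = -82
  a_6 = 1·-82 + -4·7 + 1·23 = -87
  a_7 = 1·-87 + -4·-82 + 1·7 = 248
  a_8 = 1·248 + -4·-87 + 1·-82 = 514
  a_9 = 1·514 + -4·248 + 1·-87 = -565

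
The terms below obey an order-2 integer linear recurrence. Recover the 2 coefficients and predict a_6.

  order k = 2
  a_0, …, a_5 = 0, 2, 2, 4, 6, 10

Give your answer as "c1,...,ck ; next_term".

  a_2 = 1·2 + 1·0 = 2
  a_3 = 1·2 + 1·2 = 4
  a_4 = 1·4 + 1·2 = 6
  a_5 = 1·6 + 1·4 = 10
  a_6 = 1·10 + 1·6 = 16

1,1 ; 16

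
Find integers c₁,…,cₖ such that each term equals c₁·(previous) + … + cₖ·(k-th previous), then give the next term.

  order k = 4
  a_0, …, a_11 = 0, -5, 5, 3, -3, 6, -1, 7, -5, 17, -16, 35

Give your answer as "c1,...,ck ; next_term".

  a_4 = -1·3 + 1·5 + 1·-5 + 1·0 = -3
  a_5 = -1·-3 + 1·3 + 1·5 + 1·-5 = 6
  a_6 = -1·6 + 1·-3 + 1·3 + 1·5 = -1
  a_7 = -1·-1 + 1·6 + 1·-3 + 1·3 = 7
  a_8 = -1·7 + 1·-1 + 1·6 + 1·-3 = -5
  a_9 = -1·-5 + 1·7 + 1·-1 + 1·6 = 17
  a_10 = -1·17 + 1·-5 + 1·7 + 1·-1 = -16
  a_11 = -1·-16 + 1·17 + 1·-5 + 1·7 = 35
  a_12 = -1·35 + 1·-16 + 1·17 + 1·-5 = -39

-1,1,1,1 ; -39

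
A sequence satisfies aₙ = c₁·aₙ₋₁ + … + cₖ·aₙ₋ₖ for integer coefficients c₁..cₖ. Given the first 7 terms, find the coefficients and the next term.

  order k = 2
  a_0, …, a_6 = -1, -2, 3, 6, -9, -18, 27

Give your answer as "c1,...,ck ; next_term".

  a_2 = 0·-2 + -3·-1 = 3
  a_3 = 0·3 + -3·-2 = 6
  a_4 = 0·6 + -3·3 = -9
  a_5 = 0·-9 + -3·6 = -18
  a_6 = 0·-18 + -3·-9 = 27
  a_7 = 0·27 + -3·-18 = 54

0,-3 ; 54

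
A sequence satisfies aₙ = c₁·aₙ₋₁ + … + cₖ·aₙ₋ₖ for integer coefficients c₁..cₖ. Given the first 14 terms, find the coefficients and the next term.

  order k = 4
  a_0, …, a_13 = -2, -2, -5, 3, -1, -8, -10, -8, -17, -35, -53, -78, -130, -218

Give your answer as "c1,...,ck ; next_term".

1,0,1,1 ; -349

  a_4 = 1·3 + 0·-5 + 1·-2 + 1·-2 = -1
  a_5 = 1·-1 + 0·3 + 1·-5 + 1·-2 = -8
  a_6 = 1·-8 + 0·-1 + 1·3 + 1·-5 = -10
  a_7 = 1·-10 + 0·-8 + 1·-1 + 1·3 = -8
  a_8 = 1·-8 + 0·-10 + 1·-8 + 1·-1 = -17
  a_9 = 1·-17 + 0·-8 + 1·-10 + 1·-8 = -35
  a_10 = 1·-35 + 0·-17 + 1·-8 + 1·-10 = -53
  a_11 = 1·-53 + 0·-35 + 1·-17 + 1·-8 = -78
  a_12 = 1·-78 + 0·-53 + 1·-35 + 1·-17 = -130
  a_13 = 1·-130 + 0·-78 + 1·-53 + 1·-35 = -218
  a_14 = 1·-218 + 0·-130 + 1·-78 + 1·-53 = -349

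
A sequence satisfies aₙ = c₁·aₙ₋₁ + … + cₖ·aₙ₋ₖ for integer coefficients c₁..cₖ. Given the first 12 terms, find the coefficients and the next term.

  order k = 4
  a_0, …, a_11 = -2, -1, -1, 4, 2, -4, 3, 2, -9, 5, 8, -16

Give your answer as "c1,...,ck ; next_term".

0,-1,1,-1 ; 6

  a_4 = 0·4 + -1·-1 + 1·-1 + -1·-2 = 2
  a_5 = 0·2 + -1·4 + 1·-1 + -1·-1 = -4
  a_6 = 0·-4 + -1·2 + 1·4 + -1·-1 = 3
  a_7 = 0·3 + -1·-4 + 1·2 + -1·4 = 2
  a_8 = 0·2 + -1·3 + 1·-4 + -1·2 = -9
  a_9 = 0·-9 + -1·2 + 1·3 + -1·-4 = 5
  a_10 = 0·5 + -1·-9 + 1·2 + -1·3 = 8
  a_11 = 0·8 + -1·5 + 1·-9 + -1·2 = -16
  a_12 = 0·-16 + -1·8 + 1·5 + -1·-9 = 6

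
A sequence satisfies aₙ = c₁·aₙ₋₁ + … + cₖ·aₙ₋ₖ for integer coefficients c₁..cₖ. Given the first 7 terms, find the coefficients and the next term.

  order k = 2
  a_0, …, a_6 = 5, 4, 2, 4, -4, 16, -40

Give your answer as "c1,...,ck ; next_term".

  a_2 = -2·4 + 2·5 = 2
  a_3 = -2·2 + 2·4 = 4
  a_4 = -2·4 + 2·2 = -4
  a_5 = -2·-4 + 2·4 = 16
  a_6 = -2·16 + 2·-4 = -40
  a_7 = -2·-40 + 2·16 = 112

-2,2 ; 112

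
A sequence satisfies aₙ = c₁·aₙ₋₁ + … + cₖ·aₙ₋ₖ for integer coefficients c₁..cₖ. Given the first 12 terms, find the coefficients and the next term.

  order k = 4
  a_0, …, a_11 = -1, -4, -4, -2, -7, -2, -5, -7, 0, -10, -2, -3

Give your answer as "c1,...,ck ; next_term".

  a_4 = 0·-2 + 1·-4 + 1·-4 + -1·-1 = -7
  a_5 = 0·-7 + 1·-2 + 1·-4 + -1·-4 = -2
  a_6 = 0·-2 + 1·-7 + 1·-2 + -1·-4 = -5
  a_7 = 0·-5 + 1·-2 + 1·-7 + -1·-2 = -7
  a_8 = 0·-7 + 1·-5 + 1·-2 + -1·-7 = 0
  a_9 = 0·0 + 1·-7 + 1·-5 + -1·-2 = -10
  a_10 = 0·-10 + 1·0 + 1·-7 + -1·-5 = -2
  a_11 = 0·-2 + 1·-10 + 1·0 + -1·-7 = -3
  a_12 = 0·-3 + 1·-2 + 1·-10 + -1·0 = -12

0,1,1,-1 ; -12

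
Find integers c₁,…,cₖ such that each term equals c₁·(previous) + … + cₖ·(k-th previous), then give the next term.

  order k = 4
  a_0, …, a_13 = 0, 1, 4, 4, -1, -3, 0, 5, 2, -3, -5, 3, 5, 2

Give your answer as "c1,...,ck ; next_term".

  a_4 = 0·4 + 0·4 + -1·1 + 1·0 = -1
  a_5 = 0·-1 + 0·4 + -1·4 + 1·1 = -3
  a_6 = 0·-3 + 0·-1 + -1·4 + 1·4 = 0
  a_7 = 0·0 + 0·-3 + -1·-1 + 1·4 = 5
  a_8 = 0·5 + 0·0 + -1·-3 + 1·-1 = 2
  a_9 = 0·2 + 0·5 + -1·0 + 1·-3 = -3
  a_10 = 0·-3 + 0·2 + -1·5 + 1·0 = -5
  a_11 = 0·-5 + 0·-3 + -1·2 + 1·5 = 3
  a_12 = 0·3 + 0·-5 + -1·-3 + 1·2 = 5
  a_13 = 0·5 + 0·3 + -1·-5 + 1·-3 = 2
  a_14 = 0·2 + 0·5 + -1·3 + 1·-5 = -8

0,0,-1,1 ; -8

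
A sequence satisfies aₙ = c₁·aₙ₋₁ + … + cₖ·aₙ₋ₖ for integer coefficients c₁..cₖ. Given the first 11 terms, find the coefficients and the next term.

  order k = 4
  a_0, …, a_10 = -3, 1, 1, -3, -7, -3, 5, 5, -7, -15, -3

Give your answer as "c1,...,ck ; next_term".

1,-1,0,1 ; 17

  a_4 = 1·-3 + -1·1 + 0·1 + 1·-3 = -7
  a_5 = 1·-7 + -1·-3 + 0·1 + 1·1 = -3
  a_6 = 1·-3 + -1·-7 + 0·-3 + 1·1 = 5
  a_7 = 1·5 + -1·-3 + 0·-7 + 1·-3 = 5
  a_8 = 1·5 + -1·5 + 0·-3 + 1·-7 = -7
  a_9 = 1·-7 + -1·5 + 0·5 + 1·-3 = -15
  a_10 = 1·-15 + -1·-7 + 0·5 + 1·5 = -3
  a_11 = 1·-3 + -1·-15 + 0·-7 + 1·5 = 17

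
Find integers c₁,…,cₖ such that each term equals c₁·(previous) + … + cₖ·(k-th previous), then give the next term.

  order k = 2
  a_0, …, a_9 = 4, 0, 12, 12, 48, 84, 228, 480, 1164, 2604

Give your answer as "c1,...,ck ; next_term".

1,3 ; 6096

  a_2 = 1·0 + 3·4 = 12
  a_3 = 1·12 + 3·0 = 12
  a_4 = 1·12 + 3·12 = 48
  a_5 = 1·48 + 3·12 = 84
  a_6 = 1·84 + 3·48 = 228
  a_7 = 1·228 + 3·84 = 480
  a_8 = 1·480 + 3·228 = 1164
  a_9 = 1·1164 + 3·480 = 2604
  a_10 = 1·2604 + 3·1164 = 6096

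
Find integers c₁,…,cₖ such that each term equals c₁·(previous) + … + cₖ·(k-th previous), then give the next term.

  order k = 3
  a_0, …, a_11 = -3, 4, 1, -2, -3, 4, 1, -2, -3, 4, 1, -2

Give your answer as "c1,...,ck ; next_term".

-1,-1,-1 ; -3

  a_3 = -1·1 + -1·4 + -1·-3 = -2
  a_4 = -1·-2 + -1·1 + -1·4 = -3
  a_5 = -1·-3 + -1·-2 + -1·1 = 4
  a_6 = -1·4 + -1·-3 + -1·-2 = 1
  a_7 = -1·1 + -1·4 + -1·-3 = -2
  a_8 = -1·-2 + -1·1 + -1·4 = -3
  a_9 = -1·-3 + -1·-2 + -1·1 = 4
  a_10 = -1·4 + -1·-3 + -1·-2 = 1
  a_11 = -1·1 + -1·4 + -1·-3 = -2
  a_12 = -1·-2 + -1·1 + -1·4 = -3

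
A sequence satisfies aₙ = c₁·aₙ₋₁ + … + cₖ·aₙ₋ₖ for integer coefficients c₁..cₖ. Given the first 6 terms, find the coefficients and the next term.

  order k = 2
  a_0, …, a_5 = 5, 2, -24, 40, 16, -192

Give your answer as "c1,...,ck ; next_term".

-2,-4 ; 320

  a_2 = -2·2 + -4·5 = -24
  a_3 = -2·-24 + -4·2 = 40
  a_4 = -2·40 + -4·-24 = 16
  a_5 = -2·16 + -4·40 = -192
  a_6 = -2·-192 + -4·16 = 320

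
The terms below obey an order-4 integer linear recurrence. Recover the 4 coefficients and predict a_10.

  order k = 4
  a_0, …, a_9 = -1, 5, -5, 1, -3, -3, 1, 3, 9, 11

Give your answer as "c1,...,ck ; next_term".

  a_4 = 1·1 + 0·-5 + -1·5 + -1·-1 = -3
  a_5 = 1·-3 + 0·1 + -1·-5 + -1·5 = -3
  a_6 = 1·-3 + 0·-3 + -1·1 + -1·-5 = 1
  a_7 = 1·1 + 0·-3 + -1·-3 + -1·1 = 3
  a_8 = 1·3 + 0·1 + -1·-3 + -1·-3 = 9
  a_9 = 1·9 + 0·3 + -1·1 + -1·-3 = 11
  a_10 = 1·11 + 0·9 + -1·3 + -1·1 = 7

1,0,-1,-1 ; 7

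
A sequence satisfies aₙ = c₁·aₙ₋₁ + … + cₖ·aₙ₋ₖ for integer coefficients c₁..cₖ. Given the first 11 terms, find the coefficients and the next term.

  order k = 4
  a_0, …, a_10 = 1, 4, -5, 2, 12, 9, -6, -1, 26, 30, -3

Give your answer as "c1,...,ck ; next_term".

1,-1,1,1 ; -8

  a_4 = 1·2 + -1·-5 + 1·4 + 1·1 = 12
  a_5 = 1·12 + -1·2 + 1·-5 + 1·4 = 9
  a_6 = 1·9 + -1·12 + 1·2 + 1·-5 = -6
  a_7 = 1·-6 + -1·9 + 1·12 + 1·2 = -1
  a_8 = 1·-1 + -1·-6 + 1·9 + 1·12 = 26
  a_9 = 1·26 + -1·-1 + 1·-6 + 1·9 = 30
  a_10 = 1·30 + -1·26 + 1·-1 + 1·-6 = -3
  a_11 = 1·-3 + -1·30 + 1·26 + 1·-1 = -8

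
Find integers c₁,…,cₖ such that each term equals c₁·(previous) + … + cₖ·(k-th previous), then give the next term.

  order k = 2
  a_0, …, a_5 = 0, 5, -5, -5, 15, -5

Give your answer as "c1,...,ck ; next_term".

  a_2 = -1·5 + -2·0 = -5
  a_3 = -1·-5 + -2·5 = -5
  a_4 = -1·-5 + -2·-5 = 15
  a_5 = -1·15 + -2·-5 = -5
  a_6 = -1·-5 + -2·15 = -25

-1,-2 ; -25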